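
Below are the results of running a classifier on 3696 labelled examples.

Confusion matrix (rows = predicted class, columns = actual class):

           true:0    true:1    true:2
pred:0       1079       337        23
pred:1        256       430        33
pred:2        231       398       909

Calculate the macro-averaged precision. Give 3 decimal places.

0.646

Per-class precision (TP/(TP+FP)):
  0: TP=1079, FP=337+23=360 → 1079/1439 = 0.7498
  1: TP=430, FP=256+33=289 → 430/719 = 0.5981
  2: TP=909, FP=231+398=629 → 909/1538 = 0.5910
Macro-precision = mean = (0.7498 + 0.5981 + 0.5910) / 3 = 0.646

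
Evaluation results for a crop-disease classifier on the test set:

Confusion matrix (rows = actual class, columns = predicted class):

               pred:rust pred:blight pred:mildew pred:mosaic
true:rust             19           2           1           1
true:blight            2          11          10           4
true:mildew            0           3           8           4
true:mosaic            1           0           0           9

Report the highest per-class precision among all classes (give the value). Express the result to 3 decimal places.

Per-class precision (TP/(TP+FP)):
  rust: TP=19, FP=2+0+1=3 → 19/22 = 0.8636
  blight: TP=11, FP=2+3+0=5 → 11/16 = 0.6875
  mildew: TP=8, FP=1+10+0=11 → 8/19 = 0.4211
  mosaic: TP=9, FP=1+4+4=9 → 9/18 = 0.5000
Highest is class 'rust' with precision = 0.864.

0.864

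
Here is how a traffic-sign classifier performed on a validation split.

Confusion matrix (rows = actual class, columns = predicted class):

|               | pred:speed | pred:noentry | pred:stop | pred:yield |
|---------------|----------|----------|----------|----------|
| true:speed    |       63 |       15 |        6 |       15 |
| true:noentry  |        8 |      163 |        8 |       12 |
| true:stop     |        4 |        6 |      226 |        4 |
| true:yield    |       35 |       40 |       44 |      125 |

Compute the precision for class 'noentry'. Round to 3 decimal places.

0.728

Take TP from the diagonal, FP from the rest of the 'noentry' prediction marginal, FN from the rest of the 'noentry' actual marginal.
precision = TP/(TP+FP).
noentry: TP=163, FP=15+6+40=61 → 163/224 = 0.7277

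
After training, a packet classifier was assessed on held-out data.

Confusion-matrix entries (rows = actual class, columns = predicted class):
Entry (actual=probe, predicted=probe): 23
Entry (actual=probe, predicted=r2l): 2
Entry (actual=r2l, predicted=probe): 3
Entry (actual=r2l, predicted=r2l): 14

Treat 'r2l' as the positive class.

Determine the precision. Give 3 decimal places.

Precision = TP/(TP+FP) = 14/(14+2) = 14/16 = 0.875

0.875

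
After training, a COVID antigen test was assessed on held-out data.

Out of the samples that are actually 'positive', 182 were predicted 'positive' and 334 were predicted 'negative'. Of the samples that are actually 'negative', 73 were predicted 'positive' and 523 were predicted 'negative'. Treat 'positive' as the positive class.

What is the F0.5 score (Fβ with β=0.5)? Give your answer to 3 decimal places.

Fβ = (1+β²)·TP / ((1+β²)·TP + β²·FN + FP), with β²=1/4
= 1.25·182 / (1.25·182 + 0.25·334 + 73) = 0.592

0.592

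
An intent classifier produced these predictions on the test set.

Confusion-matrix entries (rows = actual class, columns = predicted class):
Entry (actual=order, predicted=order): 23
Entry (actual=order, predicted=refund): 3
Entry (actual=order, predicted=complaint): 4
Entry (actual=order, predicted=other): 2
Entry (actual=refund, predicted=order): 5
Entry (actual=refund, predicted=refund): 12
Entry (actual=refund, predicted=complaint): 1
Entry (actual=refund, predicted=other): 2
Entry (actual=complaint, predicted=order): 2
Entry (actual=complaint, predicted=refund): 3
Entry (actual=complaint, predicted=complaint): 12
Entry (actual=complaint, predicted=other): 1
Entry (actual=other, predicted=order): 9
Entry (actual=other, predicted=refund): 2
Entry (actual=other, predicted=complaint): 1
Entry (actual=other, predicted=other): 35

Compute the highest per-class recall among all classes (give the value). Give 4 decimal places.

0.7447

Per-class recall (TP/(TP+FN)):
  order: TP=23, FN=3+4+2=9 → 23/32 = 0.71875
  refund: TP=12, FN=5+1+2=8 → 12/20 = 0.60000
  complaint: TP=12, FN=2+3+1=6 → 12/18 = 0.66667
  other: TP=35, FN=9+2+1=12 → 35/47 = 0.74468
Highest is class 'other' with recall = 0.7447.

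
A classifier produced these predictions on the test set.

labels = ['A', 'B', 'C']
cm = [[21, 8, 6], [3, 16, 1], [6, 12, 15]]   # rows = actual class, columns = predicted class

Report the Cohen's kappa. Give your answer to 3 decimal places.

Observed agreement pₒ = trace/N = 52/88 = 0.5909
Expected agreement pₑ = Σ (rowᵢ·colᵢ)/N² = (35·30 + 20·36 + 33·22)/88² = 0.3223
κ = (pₒ − pₑ)/(1 − pₑ) = (0.5909 − 0.3223)/(1 − 0.3223) = 0.396

0.396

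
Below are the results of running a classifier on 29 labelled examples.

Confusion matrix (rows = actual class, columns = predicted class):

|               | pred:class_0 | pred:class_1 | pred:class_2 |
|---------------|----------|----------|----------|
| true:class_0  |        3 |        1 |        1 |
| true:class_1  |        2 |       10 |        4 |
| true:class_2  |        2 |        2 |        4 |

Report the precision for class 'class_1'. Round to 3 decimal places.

0.769

precision = TP/(TP+FP).
class_1: TP=10, FP=1+2=3 → 10/13 = 0.7692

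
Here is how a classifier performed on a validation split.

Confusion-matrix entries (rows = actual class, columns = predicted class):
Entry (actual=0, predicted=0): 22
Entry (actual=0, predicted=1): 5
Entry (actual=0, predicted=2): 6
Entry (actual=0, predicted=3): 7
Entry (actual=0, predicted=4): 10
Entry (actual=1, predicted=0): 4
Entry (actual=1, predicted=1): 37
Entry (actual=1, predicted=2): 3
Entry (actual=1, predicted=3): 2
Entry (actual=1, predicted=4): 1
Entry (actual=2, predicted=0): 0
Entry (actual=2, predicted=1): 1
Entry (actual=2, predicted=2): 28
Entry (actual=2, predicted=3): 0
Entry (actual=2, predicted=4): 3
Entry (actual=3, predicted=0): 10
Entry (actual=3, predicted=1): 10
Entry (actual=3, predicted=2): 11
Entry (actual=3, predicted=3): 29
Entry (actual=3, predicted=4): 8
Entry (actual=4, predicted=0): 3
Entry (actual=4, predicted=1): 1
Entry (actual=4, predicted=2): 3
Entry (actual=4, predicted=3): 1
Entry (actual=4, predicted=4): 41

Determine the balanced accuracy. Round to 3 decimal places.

Balanced accuracy = mean of per-class recall.
  0: recall = 22/50 = 0.4400
  1: recall = 37/47 = 0.7872
  2: recall = 28/32 = 0.8750
  3: recall = 29/68 = 0.4265
  4: recall = 41/49 = 0.8367
Mean = (0.4400 + 0.7872 + 0.8750 + 0.4265 + 0.8367) / 5 = 0.673

0.673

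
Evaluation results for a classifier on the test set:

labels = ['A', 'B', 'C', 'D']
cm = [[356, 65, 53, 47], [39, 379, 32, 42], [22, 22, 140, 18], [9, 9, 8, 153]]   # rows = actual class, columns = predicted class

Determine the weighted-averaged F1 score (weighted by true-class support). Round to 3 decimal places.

0.740

Per-class F1 score (2·TP/(2·TP+FP+FN)):
  A: TP=356, FP=39+22+9=70, FN=65+53+47=165 → 712/947 = 0.7518
  B: TP=379, FP=65+22+9=96, FN=39+32+42=113 → 758/967 = 0.7839
  C: TP=140, FP=53+32+8=93, FN=22+22+18=62 → 280/435 = 0.6437
  D: TP=153, FP=47+42+18=107, FN=9+9+8=26 → 306/439 = 0.6970
Weighted-F1 score = Σ (supportᵢ/N)·F1 scoreᵢ with N=1394: (521/1394)·0.7518 + (492/1394)·0.7839 + (202/1394)·0.6437 + (179/1394)·0.6970 = 0.740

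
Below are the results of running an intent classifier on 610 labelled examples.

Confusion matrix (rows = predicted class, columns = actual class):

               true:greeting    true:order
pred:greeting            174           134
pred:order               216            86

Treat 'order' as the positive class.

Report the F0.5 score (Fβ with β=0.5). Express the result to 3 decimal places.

Fβ = (1+β²)·TP / ((1+β²)·TP + β²·FN + FP), with β²=1/4
= 1.25·86 / (1.25·86 + 0.25·134 + 216) = 0.301

0.301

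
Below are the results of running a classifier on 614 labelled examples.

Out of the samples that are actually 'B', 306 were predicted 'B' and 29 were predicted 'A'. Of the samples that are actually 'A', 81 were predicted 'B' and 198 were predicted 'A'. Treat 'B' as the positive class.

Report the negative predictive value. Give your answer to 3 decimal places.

NPV = TN/(TN+FN) = 198/(198+29) = 0.872

0.872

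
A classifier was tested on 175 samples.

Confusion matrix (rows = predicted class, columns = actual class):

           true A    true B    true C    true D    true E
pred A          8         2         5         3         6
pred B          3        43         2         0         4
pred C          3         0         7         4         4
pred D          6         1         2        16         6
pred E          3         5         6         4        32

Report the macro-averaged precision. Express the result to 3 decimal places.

Per-class precision (TP/(TP+FP)):
  A: TP=8, FP=2+5+3+6=16 → 8/24 = 0.3333
  B: TP=43, FP=3+2+0+4=9 → 43/52 = 0.8269
  C: TP=7, FP=3+0+4+4=11 → 7/18 = 0.3889
  D: TP=16, FP=6+1+2+6=15 → 16/31 = 0.5161
  E: TP=32, FP=3+5+6+4=18 → 32/50 = 0.6400
Macro-precision = mean = (0.3333 + 0.8269 + 0.3889 + 0.5161 + 0.6400) / 5 = 0.541

0.541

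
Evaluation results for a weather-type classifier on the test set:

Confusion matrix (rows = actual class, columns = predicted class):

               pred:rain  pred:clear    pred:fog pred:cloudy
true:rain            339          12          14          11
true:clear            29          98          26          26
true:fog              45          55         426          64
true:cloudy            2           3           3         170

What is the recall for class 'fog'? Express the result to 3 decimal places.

One-vs-rest for 'fog': TP = diagonal; FP = other classes predicted 'fog'; FN = 'fog' predicted as other.
recall = TP/(TP+FN).
fog: TP=426, FN=45+55+64=164 → 426/590 = 0.7220

0.722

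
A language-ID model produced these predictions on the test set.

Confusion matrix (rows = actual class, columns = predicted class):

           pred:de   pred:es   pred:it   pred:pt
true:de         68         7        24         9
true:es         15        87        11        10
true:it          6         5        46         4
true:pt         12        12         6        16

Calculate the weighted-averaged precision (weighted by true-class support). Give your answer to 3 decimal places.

Per-class precision (TP/(TP+FP)):
  de: TP=68, FP=15+6+12=33 → 68/101 = 0.6733
  es: TP=87, FP=7+5+12=24 → 87/111 = 0.7838
  it: TP=46, FP=24+11+6=41 → 46/87 = 0.5287
  pt: TP=16, FP=9+10+4=23 → 16/39 = 0.4103
Weighted-precision = Σ (supportᵢ/N)·precisionᵢ with N=338: (108/338)·0.6733 + (123/338)·0.7838 + (61/338)·0.5287 + (46/338)·0.4103 = 0.652

0.652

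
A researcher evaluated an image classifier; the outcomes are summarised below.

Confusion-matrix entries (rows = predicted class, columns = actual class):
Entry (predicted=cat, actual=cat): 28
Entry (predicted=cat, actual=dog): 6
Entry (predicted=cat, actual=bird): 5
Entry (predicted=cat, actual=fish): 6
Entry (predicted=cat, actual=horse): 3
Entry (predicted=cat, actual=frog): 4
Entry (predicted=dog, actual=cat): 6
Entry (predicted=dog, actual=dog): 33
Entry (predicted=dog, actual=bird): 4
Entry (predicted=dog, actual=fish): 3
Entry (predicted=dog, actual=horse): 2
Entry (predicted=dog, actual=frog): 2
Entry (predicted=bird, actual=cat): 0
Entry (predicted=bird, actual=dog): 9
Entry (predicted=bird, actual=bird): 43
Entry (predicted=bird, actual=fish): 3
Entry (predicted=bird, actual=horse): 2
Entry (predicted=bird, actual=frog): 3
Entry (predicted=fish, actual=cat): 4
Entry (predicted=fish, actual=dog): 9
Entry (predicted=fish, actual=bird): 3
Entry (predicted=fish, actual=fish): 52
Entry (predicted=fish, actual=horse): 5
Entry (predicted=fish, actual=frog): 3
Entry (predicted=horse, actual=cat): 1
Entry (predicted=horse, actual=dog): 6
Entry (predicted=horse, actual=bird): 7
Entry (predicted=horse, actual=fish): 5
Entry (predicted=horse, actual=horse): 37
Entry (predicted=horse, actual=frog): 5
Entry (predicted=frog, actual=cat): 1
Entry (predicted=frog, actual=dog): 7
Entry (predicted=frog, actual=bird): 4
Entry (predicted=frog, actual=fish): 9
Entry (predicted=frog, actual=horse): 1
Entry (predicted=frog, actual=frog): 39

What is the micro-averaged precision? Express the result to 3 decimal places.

0.644

Micro-averaging pools counts across classes: ΣTP=232, ΣFP=128, ΣFN=128.
Micro-precision = TP/(TP+FP) on pooled counts = 0.644 (equals overall accuracy in single-label multiclass).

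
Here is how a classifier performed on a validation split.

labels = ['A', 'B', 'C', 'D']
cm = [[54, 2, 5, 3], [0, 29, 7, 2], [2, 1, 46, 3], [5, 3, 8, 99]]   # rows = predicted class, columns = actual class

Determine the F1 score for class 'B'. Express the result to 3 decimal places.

F1 score = 2·TP/(2·TP+FP+FN).
B: TP=29, FP=0+7+2=9, FN=2+1+3=6 → 58/73 = 0.7945

0.795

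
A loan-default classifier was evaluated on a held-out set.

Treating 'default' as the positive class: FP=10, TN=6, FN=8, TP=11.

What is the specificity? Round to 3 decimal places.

Specificity = TN/(TN+FP) = 6/(6+10) = 0.375

0.375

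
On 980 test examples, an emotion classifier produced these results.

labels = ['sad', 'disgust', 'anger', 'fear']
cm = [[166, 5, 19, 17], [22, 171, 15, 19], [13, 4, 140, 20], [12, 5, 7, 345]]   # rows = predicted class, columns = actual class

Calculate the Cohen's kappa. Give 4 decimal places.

0.7770

Observed agreement pₒ = trace/N = 822/980 = 0.83878
Expected agreement pₑ = Σ (rowᵢ·colᵢ)/N² = (213·207 + 185·227 + 181·177 + 401·369)/980² = 0.27706
κ = (pₒ − pₑ)/(1 − pₑ) = (0.83878 − 0.27706)/(1 − 0.27706) = 0.7770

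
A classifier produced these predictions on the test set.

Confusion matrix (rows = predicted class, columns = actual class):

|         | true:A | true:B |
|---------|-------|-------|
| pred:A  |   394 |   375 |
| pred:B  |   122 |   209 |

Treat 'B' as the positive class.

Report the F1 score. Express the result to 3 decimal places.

Precision = TP/(TP+FP) = 209/331 = 0.6314
Recall = TP/(TP+FN) = 209/584 = 0.3579
F1 = 2·TP/(2·TP+FP+FN) = 418/915 = 0.457

0.457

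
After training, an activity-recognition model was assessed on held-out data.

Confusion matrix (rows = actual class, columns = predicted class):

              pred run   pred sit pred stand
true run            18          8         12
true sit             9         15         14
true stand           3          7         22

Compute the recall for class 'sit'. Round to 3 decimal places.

0.395

recall = TP/(TP+FN).
sit: TP=15, FN=9+14=23 → 15/38 = 0.3947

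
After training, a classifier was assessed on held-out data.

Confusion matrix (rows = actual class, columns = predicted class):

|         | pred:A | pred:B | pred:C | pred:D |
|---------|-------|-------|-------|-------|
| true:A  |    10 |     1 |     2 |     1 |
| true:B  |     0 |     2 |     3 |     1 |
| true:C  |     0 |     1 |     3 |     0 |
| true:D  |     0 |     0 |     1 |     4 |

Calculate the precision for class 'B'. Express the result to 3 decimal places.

0.500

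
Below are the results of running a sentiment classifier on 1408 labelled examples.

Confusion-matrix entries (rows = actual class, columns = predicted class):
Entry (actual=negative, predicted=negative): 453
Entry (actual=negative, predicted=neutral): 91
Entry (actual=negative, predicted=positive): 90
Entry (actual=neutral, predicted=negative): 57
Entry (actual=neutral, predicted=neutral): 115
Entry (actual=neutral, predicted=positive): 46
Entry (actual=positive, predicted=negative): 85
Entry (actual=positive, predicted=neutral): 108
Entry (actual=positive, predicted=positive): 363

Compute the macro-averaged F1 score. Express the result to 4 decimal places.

0.6192

Per-class F1 score (2·TP/(2·TP+FP+FN)):
  negative: TP=453, FP=57+85=142, FN=91+90=181 → 906/1229 = 0.73718
  neutral: TP=115, FP=91+108=199, FN=57+46=103 → 230/532 = 0.43233
  positive: TP=363, FP=90+46=136, FN=85+108=193 → 726/1055 = 0.68815
Macro-F1 score = mean = (0.73718 + 0.43233 + 0.68815) / 3 = 0.6192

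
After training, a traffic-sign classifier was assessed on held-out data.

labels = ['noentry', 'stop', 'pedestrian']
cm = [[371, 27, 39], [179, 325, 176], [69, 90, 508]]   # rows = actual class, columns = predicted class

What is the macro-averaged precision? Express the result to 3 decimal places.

Per-class precision (TP/(TP+FP)):
  noentry: TP=371, FP=179+69=248 → 371/619 = 0.5994
  stop: TP=325, FP=27+90=117 → 325/442 = 0.7353
  pedestrian: TP=508, FP=39+176=215 → 508/723 = 0.7026
Macro-precision = mean = (0.5994 + 0.7353 + 0.7026) / 3 = 0.679

0.679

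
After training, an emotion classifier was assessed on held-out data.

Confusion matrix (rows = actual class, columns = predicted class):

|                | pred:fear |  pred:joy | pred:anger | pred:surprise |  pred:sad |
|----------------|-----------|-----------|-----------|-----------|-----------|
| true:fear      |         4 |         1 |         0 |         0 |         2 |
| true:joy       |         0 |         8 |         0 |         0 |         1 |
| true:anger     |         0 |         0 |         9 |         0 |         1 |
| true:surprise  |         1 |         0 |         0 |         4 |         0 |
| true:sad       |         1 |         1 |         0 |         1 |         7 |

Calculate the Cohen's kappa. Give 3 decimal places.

Observed agreement pₒ = trace/N = 32/41 = 0.7805
Expected agreement pₑ = Σ (rowᵢ·colᵢ)/N² = (7·6 + 9·10 + 10·9 + 5·5 + 10·11)/41² = 0.2124
κ = (pₒ − pₑ)/(1 − pₑ) = (0.7805 − 0.2124)/(1 − 0.2124) = 0.721

0.721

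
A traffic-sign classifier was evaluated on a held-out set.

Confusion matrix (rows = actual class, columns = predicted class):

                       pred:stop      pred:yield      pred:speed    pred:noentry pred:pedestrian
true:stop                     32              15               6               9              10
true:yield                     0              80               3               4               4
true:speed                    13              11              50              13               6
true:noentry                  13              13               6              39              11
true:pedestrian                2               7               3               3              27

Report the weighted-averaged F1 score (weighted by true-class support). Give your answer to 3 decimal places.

0.592

Per-class F1 score (2·TP/(2·TP+FP+FN)):
  stop: TP=32, FP=0+13+13+2=28, FN=15+6+9+10=40 → 64/132 = 0.4848
  yield: TP=80, FP=15+11+13+7=46, FN=0+3+4+4=11 → 160/217 = 0.7373
  speed: TP=50, FP=6+3+6+3=18, FN=13+11+13+6=43 → 100/161 = 0.6211
  noentry: TP=39, FP=9+4+13+3=29, FN=13+13+6+11=43 → 78/150 = 0.5200
  pedestrian: TP=27, FP=10+4+6+11=31, FN=2+7+3+3=15 → 54/100 = 0.5400
Weighted-F1 score = Σ (supportᵢ/N)·F1 scoreᵢ with N=380: (72/380)·0.4848 + (91/380)·0.7373 + (93/380)·0.6211 + (82/380)·0.5200 + (42/380)·0.5400 = 0.592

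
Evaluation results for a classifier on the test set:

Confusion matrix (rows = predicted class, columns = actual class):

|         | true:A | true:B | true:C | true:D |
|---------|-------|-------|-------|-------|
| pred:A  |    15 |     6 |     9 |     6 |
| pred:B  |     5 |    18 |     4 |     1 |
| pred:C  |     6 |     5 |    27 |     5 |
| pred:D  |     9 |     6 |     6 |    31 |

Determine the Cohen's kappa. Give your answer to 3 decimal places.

Observed agreement pₒ = trace/N = 91/159 = 0.5723
Expected agreement pₑ = Σ (rowᵢ·colᵢ)/N² = (35·36 + 35·28 + 46·43 + 43·52)/159² = 0.2553
κ = (pₒ − pₑ)/(1 − pₑ) = (0.5723 − 0.2553)/(1 − 0.2553) = 0.426

0.426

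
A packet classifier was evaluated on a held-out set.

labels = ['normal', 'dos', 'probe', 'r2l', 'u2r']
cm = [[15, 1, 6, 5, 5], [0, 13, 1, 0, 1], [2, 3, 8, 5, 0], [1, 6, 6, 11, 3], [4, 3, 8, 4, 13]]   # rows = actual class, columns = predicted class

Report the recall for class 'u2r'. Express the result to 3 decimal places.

0.406

recall = TP/(TP+FN).
u2r: TP=13, FN=4+3+8+4=19 → 13/32 = 0.4063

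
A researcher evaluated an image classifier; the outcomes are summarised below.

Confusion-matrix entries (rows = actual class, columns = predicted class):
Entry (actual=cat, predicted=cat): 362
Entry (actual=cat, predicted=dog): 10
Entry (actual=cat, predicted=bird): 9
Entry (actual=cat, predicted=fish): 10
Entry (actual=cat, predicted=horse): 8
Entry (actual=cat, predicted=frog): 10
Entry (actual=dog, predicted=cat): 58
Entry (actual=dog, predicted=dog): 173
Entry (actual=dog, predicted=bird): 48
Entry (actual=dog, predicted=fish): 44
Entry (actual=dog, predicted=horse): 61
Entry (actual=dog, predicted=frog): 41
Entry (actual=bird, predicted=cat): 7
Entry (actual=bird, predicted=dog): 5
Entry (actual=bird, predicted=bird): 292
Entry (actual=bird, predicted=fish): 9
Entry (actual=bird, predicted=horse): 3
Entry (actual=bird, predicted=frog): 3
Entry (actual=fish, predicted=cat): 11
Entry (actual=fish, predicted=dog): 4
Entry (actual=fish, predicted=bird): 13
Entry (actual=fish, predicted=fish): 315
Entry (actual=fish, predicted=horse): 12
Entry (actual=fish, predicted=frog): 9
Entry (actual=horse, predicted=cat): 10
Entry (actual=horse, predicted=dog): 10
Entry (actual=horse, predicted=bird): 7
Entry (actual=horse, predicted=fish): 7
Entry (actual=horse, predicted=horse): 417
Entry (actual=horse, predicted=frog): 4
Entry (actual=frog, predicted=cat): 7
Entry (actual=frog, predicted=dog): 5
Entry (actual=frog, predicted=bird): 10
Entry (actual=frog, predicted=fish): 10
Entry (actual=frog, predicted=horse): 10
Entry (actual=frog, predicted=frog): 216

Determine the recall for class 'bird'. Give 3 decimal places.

Take TP from the diagonal, FP from the rest of the 'bird' prediction marginal, FN from the rest of the 'bird' actual marginal.
recall = TP/(TP+FN).
bird: TP=292, FN=7+5+9+3+3=27 → 292/319 = 0.9154

0.915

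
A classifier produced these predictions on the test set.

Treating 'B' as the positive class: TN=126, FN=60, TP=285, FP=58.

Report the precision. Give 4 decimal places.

0.8309

Precision = TP/(TP+FP) = 285/(285+58) = 285/343 = 0.8309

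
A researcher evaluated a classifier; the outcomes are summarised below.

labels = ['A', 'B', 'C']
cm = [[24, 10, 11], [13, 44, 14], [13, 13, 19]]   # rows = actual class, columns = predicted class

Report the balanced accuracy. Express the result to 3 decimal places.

Balanced accuracy = mean of per-class recall.
  A: recall = 24/45 = 0.5333
  B: recall = 44/71 = 0.6197
  C: recall = 19/45 = 0.4222
Mean = (0.5333 + 0.6197 + 0.4222) / 3 = 0.525

0.525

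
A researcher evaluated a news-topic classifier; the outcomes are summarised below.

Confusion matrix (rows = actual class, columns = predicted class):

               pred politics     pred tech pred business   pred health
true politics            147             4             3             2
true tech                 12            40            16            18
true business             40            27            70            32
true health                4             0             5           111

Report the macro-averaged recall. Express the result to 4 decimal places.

0.6867

Per-class recall (TP/(TP+FN)):
  politics: TP=147, FN=4+3+2=9 → 147/156 = 0.94231
  tech: TP=40, FN=12+16+18=46 → 40/86 = 0.46512
  business: TP=70, FN=40+27+32=99 → 70/169 = 0.41420
  health: TP=111, FN=4+0+5=9 → 111/120 = 0.92500
Macro-recall = mean = (0.94231 + 0.46512 + 0.41420 + 0.92500) / 4 = 0.6867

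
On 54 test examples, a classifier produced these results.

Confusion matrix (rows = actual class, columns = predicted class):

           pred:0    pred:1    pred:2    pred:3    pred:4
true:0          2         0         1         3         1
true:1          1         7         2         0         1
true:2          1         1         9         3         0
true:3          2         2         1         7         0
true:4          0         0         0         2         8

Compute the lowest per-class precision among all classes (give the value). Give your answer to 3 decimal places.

0.333

Per-class precision (TP/(TP+FP)):
  0: TP=2, FP=1+1+2+0=4 → 2/6 = 0.3333
  1: TP=7, FP=0+1+2+0=3 → 7/10 = 0.7000
  2: TP=9, FP=1+2+1+0=4 → 9/13 = 0.6923
  3: TP=7, FP=3+0+3+2=8 → 7/15 = 0.4667
  4: TP=8, FP=1+1+0+0=2 → 8/10 = 0.8000
Lowest is class '0' with precision = 0.333.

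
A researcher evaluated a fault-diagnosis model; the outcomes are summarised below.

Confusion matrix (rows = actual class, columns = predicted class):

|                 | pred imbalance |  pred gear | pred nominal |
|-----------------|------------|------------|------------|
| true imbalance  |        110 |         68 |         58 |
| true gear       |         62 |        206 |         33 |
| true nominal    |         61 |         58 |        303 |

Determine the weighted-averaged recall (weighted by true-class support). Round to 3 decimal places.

0.645

Per-class recall (TP/(TP+FN)):
  imbalance: TP=110, FN=68+58=126 → 110/236 = 0.4661
  gear: TP=206, FN=62+33=95 → 206/301 = 0.6844
  nominal: TP=303, FN=61+58=119 → 303/422 = 0.7180
Weighted-recall = Σ (supportᵢ/N)·recallᵢ with N=959: (236/959)·0.4661 + (301/959)·0.6844 + (422/959)·0.7180 = 0.645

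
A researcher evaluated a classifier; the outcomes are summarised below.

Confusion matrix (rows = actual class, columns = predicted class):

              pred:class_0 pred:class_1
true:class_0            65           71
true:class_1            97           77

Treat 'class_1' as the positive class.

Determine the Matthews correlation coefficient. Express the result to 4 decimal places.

-0.0790

MCC = (TP·TN − FP·FN) / √((TP+FP)(TP+FN)(TN+FP)(TN+FN))
Numerator = 77·65 − 71·97 = -1882
Denominator = √(148·174·136·162) = √567368064 = 23819.4892
MCC = -1882 / 23819.4892 = -0.0790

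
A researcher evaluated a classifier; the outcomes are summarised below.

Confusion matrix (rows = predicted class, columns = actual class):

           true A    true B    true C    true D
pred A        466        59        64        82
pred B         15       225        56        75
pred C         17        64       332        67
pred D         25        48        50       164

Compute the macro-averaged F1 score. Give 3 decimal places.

0.632

Per-class F1 score (2·TP/(2·TP+FP+FN)):
  A: TP=466, FP=59+64+82=205, FN=15+17+25=57 → 932/1194 = 0.7806
  B: TP=225, FP=15+56+75=146, FN=59+64+48=171 → 450/767 = 0.5867
  C: TP=332, FP=17+64+67=148, FN=64+56+50=170 → 664/982 = 0.6762
  D: TP=164, FP=25+48+50=123, FN=82+75+67=224 → 328/675 = 0.4859
Macro-F1 score = mean = (0.7806 + 0.5867 + 0.6762 + 0.4859) / 4 = 0.632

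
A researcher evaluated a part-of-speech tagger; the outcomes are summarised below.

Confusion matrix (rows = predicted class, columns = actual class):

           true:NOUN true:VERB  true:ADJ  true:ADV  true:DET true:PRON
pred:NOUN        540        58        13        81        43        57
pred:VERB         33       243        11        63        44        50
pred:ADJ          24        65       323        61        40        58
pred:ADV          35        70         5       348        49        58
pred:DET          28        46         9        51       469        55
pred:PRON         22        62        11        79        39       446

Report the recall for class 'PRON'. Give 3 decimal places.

0.616

One-vs-rest for 'PRON': TP = diagonal; FP = other classes predicted 'PRON'; FN = 'PRON' predicted as other.
recall = TP/(TP+FN).
PRON: TP=446, FN=57+50+58+58+55=278 → 446/724 = 0.6160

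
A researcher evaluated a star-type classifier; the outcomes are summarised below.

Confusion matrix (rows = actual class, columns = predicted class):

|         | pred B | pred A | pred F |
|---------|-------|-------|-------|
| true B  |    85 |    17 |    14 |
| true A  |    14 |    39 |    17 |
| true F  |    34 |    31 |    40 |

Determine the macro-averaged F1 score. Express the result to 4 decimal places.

0.5447

Per-class F1 score (2·TP/(2·TP+FP+FN)):
  B: TP=85, FP=14+34=48, FN=17+14=31 → 170/249 = 0.68273
  A: TP=39, FP=17+31=48, FN=14+17=31 → 78/157 = 0.49682
  F: TP=40, FP=14+17=31, FN=34+31=65 → 80/176 = 0.45455
Macro-F1 score = mean = (0.68273 + 0.49682 + 0.45455) / 3 = 0.5447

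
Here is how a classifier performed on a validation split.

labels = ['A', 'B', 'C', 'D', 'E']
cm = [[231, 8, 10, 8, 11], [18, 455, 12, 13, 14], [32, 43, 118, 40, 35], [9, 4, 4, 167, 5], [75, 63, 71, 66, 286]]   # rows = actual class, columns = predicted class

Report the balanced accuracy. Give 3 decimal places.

0.717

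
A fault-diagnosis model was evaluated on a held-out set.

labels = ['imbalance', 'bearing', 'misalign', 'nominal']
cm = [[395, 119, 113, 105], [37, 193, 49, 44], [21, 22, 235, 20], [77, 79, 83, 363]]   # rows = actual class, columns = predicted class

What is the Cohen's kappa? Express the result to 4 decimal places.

0.4701

Observed agreement pₒ = trace/N = 1186/1955 = 0.60665
Expected agreement pₑ = Σ (rowᵢ·colᵢ)/N² = (732·530 + 323·413 + 298·480 + 602·532)/1955² = 0.25763
κ = (pₒ − pₑ)/(1 − pₑ) = (0.60665 − 0.25763)/(1 − 0.25763) = 0.4701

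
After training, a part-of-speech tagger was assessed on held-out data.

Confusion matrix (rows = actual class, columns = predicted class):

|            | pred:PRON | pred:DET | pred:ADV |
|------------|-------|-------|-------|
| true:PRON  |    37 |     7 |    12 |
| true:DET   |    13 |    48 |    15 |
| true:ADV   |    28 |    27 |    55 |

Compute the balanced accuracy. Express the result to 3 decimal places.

Balanced accuracy = mean of per-class recall.
  PRON: recall = 37/56 = 0.6607
  DET: recall = 48/76 = 0.6316
  ADV: recall = 55/110 = 0.5000
Mean = (0.6607 + 0.6316 + 0.5000) / 3 = 0.597

0.597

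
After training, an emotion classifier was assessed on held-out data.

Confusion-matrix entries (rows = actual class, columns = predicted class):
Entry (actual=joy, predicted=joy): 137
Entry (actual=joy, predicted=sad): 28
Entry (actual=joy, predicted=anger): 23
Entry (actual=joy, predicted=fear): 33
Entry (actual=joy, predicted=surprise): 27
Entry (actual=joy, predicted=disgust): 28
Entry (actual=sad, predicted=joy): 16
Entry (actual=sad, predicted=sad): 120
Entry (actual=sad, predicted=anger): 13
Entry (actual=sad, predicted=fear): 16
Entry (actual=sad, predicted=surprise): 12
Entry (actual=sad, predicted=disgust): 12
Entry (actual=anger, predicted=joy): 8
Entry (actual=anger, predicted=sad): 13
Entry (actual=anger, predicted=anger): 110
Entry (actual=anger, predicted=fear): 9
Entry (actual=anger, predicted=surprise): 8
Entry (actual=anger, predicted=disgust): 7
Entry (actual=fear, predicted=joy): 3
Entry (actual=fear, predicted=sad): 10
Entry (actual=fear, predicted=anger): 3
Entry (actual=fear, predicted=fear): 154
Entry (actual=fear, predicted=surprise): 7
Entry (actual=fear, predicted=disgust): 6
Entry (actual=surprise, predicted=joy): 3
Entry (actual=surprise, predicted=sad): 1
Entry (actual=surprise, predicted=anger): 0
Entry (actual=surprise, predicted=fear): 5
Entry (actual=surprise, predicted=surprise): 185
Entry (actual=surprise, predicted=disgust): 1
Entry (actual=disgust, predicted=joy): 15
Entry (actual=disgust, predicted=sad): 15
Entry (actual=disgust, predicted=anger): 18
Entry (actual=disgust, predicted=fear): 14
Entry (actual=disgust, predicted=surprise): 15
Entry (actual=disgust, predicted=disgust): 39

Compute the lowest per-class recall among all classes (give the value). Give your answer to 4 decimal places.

0.3362

Per-class recall (TP/(TP+FN)):
  joy: TP=137, FN=28+23+33+27+28=139 → 137/276 = 0.49638
  sad: TP=120, FN=16+13+16+12+12=69 → 120/189 = 0.63492
  anger: TP=110, FN=8+13+9+8+7=45 → 110/155 = 0.70968
  fear: TP=154, FN=3+10+3+7+6=29 → 154/183 = 0.84153
  surprise: TP=185, FN=3+1+0+5+1=10 → 185/195 = 0.94872
  disgust: TP=39, FN=15+15+18+14+15=77 → 39/116 = 0.33621
Lowest is class 'disgust' with recall = 0.3362.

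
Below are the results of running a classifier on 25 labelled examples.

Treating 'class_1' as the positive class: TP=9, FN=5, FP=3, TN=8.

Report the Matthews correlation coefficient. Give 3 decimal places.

0.368

MCC = (TP·TN − FP·FN) / √((TP+FP)(TP+FN)(TN+FP)(TN+FN))
Numerator = 9·8 − 3·5 = 57
Denominator = √(12·14·11·13) = √24024 = 154.9968
MCC = 57 / 154.9968 = 0.368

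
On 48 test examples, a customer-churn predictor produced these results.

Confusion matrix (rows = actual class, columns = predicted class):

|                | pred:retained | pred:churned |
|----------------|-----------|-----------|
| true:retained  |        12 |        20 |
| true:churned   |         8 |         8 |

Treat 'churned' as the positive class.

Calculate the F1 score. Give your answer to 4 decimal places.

0.3636

Precision = TP/(TP+FP) = 8/28 = 0.2857
Recall = TP/(TP+FN) = 8/16 = 0.5000
F1 = 2·TP/(2·TP+FP+FN) = 16/44 = 0.3636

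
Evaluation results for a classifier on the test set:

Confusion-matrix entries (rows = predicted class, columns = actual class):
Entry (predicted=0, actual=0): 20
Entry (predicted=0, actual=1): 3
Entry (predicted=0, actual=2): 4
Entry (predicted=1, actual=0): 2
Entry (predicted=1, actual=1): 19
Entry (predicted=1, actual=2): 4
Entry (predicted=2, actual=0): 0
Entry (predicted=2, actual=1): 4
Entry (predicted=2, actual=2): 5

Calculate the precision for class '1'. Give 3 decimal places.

0.760

Treat '1' as positive and all other classes as negative.
precision = TP/(TP+FP).
1: TP=19, FP=2+4=6 → 19/25 = 0.7600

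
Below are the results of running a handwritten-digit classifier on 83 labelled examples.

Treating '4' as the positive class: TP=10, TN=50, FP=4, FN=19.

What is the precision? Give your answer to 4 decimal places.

0.7143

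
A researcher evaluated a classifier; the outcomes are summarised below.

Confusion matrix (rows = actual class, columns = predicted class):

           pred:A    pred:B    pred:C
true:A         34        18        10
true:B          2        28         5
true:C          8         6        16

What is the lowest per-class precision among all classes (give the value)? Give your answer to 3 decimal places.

0.516

Per-class precision (TP/(TP+FP)):
  A: TP=34, FP=2+8=10 → 34/44 = 0.7727
  B: TP=28, FP=18+6=24 → 28/52 = 0.5385
  C: TP=16, FP=10+5=15 → 16/31 = 0.5161
Lowest is class 'C' with precision = 0.516.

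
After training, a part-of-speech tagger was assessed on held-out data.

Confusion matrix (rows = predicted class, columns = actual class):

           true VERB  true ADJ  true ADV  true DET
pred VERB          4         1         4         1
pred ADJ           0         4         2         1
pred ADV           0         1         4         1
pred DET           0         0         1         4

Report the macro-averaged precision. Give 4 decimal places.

Per-class precision (TP/(TP+FP)):
  VERB: TP=4, FP=1+4+1=6 → 4/10 = 0.40000
  ADJ: TP=4, FP=0+2+1=3 → 4/7 = 0.57143
  ADV: TP=4, FP=0+1+1=2 → 4/6 = 0.66667
  DET: TP=4, FP=0+0+1=1 → 4/5 = 0.80000
Macro-precision = mean = (0.40000 + 0.57143 + 0.66667 + 0.80000) / 4 = 0.6095

0.6095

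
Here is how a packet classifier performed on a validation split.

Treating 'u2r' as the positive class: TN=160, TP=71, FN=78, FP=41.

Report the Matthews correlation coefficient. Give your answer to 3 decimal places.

0.289

MCC = (TP·TN − FP·FN) / √((TP+FP)(TP+FN)(TN+FP)(TN+FN))
Numerator = 71·160 − 41·78 = 8162
Denominator = √(112·149·201·238) = √798320544 = 28254.5668
MCC = 8162 / 28254.5668 = 0.289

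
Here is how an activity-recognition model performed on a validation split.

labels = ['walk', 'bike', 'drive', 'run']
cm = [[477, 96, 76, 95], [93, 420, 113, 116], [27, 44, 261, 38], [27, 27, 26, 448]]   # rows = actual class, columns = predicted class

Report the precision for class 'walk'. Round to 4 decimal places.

0.7644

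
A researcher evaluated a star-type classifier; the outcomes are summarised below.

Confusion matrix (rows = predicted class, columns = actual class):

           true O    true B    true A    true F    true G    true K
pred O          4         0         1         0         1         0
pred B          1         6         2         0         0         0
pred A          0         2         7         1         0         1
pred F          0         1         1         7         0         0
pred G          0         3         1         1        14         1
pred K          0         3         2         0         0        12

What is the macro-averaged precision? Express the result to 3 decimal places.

0.692

Per-class precision (TP/(TP+FP)):
  O: TP=4, FP=0+1+0+1+0=2 → 4/6 = 0.6667
  B: TP=6, FP=1+2+0+0+0=3 → 6/9 = 0.6667
  A: TP=7, FP=0+2+1+0+1=4 → 7/11 = 0.6364
  F: TP=7, FP=0+1+1+0+0=2 → 7/9 = 0.7778
  G: TP=14, FP=0+3+1+1+1=6 → 14/20 = 0.7000
  K: TP=12, FP=0+3+2+0+0=5 → 12/17 = 0.7059
Macro-precision = mean = (0.6667 + 0.6667 + 0.6364 + 0.7778 + 0.7000 + 0.7059) / 6 = 0.692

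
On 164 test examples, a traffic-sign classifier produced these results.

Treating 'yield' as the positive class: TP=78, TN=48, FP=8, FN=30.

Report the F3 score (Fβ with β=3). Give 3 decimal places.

0.737

Fβ = (1+β²)·TP / ((1+β²)·TP + β²·FN + FP), with β²=9
= 10·78 / (10·78 + 9·30 + 8) = 0.737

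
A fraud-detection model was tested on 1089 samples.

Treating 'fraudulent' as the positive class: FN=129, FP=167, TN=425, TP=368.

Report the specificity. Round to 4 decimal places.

Specificity = TN/(TN+FP) = 425/(425+167) = 0.7179

0.7179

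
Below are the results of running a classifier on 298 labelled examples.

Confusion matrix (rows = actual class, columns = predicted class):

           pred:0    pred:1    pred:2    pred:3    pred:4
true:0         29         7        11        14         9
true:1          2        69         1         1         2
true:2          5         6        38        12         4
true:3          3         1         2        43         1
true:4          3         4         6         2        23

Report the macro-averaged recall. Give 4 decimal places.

0.6768

Per-class recall (TP/(TP+FN)):
  0: TP=29, FN=7+11+14+9=41 → 29/70 = 0.41429
  1: TP=69, FN=2+1+1+2=6 → 69/75 = 0.92000
  2: TP=38, FN=5+6+12+4=27 → 38/65 = 0.58462
  3: TP=43, FN=3+1+2+1=7 → 43/50 = 0.86000
  4: TP=23, FN=3+4+6+2=15 → 23/38 = 0.60526
Macro-recall = mean = (0.41429 + 0.92000 + 0.58462 + 0.86000 + 0.60526) / 5 = 0.6768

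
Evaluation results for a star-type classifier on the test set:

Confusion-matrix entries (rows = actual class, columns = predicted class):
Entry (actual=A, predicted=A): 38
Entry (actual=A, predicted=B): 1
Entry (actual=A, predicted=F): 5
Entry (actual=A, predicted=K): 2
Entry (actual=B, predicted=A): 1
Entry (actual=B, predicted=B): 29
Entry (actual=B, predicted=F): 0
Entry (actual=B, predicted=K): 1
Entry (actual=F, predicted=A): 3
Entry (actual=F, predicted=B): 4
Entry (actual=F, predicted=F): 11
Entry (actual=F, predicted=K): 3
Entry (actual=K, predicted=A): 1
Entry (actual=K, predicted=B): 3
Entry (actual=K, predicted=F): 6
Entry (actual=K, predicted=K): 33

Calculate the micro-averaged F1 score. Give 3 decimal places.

0.787

Micro-averaging pools counts across classes: ΣTP=111, ΣFP=30, ΣFN=30.
Micro-F1 score = 2·TP/(2·TP+FP+FN) on pooled counts = 0.787 (equals overall accuracy in single-label multiclass).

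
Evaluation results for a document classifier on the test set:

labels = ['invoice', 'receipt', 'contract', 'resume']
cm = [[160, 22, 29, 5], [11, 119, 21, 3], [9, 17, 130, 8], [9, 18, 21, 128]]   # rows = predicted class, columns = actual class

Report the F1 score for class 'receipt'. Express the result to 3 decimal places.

0.721

One-vs-rest for 'receipt': TP = diagonal; FP = other classes predicted 'receipt'; FN = 'receipt' predicted as other.
F1 score = 2·TP/(2·TP+FP+FN).
receipt: TP=119, FP=11+21+3=35, FN=22+17+18=57 → 238/330 = 0.7212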